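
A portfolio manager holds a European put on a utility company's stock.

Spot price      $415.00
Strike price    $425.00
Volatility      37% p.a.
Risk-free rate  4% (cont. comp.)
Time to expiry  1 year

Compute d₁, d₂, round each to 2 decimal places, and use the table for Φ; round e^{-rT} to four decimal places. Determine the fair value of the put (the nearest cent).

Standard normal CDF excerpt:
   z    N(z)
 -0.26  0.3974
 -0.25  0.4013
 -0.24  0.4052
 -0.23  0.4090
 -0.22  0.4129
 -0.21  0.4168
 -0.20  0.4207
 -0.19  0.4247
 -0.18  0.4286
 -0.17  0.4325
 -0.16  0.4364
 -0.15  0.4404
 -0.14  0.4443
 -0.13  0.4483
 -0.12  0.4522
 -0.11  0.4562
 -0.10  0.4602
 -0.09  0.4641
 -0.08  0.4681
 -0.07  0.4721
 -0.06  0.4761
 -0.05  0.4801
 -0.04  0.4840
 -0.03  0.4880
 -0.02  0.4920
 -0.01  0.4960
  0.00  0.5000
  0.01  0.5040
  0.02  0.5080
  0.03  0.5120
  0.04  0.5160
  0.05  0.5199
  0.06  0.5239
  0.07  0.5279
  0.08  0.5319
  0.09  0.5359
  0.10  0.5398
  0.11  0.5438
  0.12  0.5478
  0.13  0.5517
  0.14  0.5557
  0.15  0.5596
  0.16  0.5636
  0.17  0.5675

σ√T = 0.37 × 1.0000 = 0.3700
d₁ = [ln(415/425) + (0.04 + ½·0.37²)·1] / (σ√T) = (-0.0238 + 0.1084) / 0.3700 = 0.2288 ≈ 0.23
d₂ = 0.2288 − 0.3700 = -0.1412 ≈ -0.14
e^(−rT) = e^(−0.04·1) = 0.9608
P = 425·0.9608·N(0.14) − 415·N(-0.23) = 425·0.9608·0.5557 − 415·0.4090 = 226.9145 − 169.7350 = 57.1795

$57.18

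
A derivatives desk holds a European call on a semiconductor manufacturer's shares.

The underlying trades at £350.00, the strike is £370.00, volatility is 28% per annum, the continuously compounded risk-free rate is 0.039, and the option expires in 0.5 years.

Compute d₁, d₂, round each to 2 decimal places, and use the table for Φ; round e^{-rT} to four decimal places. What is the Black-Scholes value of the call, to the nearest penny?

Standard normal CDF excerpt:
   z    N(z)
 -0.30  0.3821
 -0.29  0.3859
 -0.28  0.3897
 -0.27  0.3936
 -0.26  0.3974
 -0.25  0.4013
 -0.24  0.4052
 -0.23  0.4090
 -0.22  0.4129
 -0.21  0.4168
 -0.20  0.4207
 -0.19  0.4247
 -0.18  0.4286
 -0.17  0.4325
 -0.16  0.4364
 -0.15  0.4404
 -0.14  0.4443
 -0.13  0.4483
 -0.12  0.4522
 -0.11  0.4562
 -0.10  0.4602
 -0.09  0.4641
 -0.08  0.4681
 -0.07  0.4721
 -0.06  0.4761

T = 0.5;  σ√T = 0.1980
d₁ = [ln(350/370) + (0.039 + ½·0.28²)·0.5] / (σ√T) = (-0.0556 + 0.0391) / 0.1980 = -0.0832 which rounds to -0.08
d₂ = -0.0832 − 0.1980 = -0.2812 which rounds to -0.28
exp(−rT) = exp(−0.039·0.5) = 0.9807
N(d₁) = N(-0.08) = 0.4681;  N(d₂) = N(-0.28) = 0.3897
C = 350·0.4681 − 370·0.9807·0.3897 = 163.8350 − 141.4062 = 22.4288

£22.43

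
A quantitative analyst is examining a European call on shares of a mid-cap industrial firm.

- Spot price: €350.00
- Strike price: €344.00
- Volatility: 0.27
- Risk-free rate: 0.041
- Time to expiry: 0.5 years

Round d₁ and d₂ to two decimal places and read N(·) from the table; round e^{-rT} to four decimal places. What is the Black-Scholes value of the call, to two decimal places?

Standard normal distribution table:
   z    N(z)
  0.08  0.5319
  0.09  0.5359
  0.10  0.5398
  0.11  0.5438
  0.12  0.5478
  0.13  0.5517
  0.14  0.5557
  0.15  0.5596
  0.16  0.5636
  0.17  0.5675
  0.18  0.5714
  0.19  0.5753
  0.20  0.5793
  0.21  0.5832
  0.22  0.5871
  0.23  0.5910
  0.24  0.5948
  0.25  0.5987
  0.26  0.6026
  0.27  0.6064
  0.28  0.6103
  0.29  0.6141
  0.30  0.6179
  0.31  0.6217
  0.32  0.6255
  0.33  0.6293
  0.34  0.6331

€33.01

T = 0.5;  σ√T = 0.1909
d₁ = [ln(350/344) + (0.041 + 0.27²/2)·0.5] / 0.1909 = [0.0173 + 0.0387] / 0.1909 = 0.2934 ⇒ 0.29
d₂ = d₁ − σ√T = 0.2934 − 0.1909 = 0.1025 ⇒ 0.10
e^(−rT) = e^(−0.041·0.5) = 0.9797
N(d₁) = N(0.29) = 0.6141;  N(d₂) = N(0.10) = 0.5398
C = 350·0.6141 − 344·0.9797·0.5398 = 214.9350 − 181.9217 = 33.0133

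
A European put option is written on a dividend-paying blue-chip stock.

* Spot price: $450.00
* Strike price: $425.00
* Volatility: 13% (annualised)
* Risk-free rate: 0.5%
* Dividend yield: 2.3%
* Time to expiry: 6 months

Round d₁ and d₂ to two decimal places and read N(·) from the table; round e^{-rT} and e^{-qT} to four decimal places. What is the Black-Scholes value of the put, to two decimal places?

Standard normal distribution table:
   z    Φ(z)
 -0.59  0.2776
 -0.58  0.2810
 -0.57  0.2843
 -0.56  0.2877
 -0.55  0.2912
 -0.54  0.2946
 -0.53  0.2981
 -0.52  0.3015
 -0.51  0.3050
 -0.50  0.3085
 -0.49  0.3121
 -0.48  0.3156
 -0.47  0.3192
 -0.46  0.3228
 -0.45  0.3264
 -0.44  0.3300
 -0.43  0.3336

σ√T = 0.13·√0.5 = 0.0919
d₁ = [ln(450/425) + (0.005 − 0.023 + ½·0.13²)·0.5] / (σ√T) = (0.0572 − 0.0048) / 0.0919 = 0.5699 → 0.57
d₂ = 0.5699 − 0.0919 = 0.4779 → 0.48
e^(−qT) = e^(−0.023·0.5) = 0.9886;  e^(−rT) = e^(−0.005·0.5) = 0.9975
P = 425·0.9975·N(-0.48) − 450·0.9886·N(-0.57) = 425·0.9975·0.3156 − 450·0.9886·0.2843 = 133.7947 − 126.4765 = 7.3181

$7.32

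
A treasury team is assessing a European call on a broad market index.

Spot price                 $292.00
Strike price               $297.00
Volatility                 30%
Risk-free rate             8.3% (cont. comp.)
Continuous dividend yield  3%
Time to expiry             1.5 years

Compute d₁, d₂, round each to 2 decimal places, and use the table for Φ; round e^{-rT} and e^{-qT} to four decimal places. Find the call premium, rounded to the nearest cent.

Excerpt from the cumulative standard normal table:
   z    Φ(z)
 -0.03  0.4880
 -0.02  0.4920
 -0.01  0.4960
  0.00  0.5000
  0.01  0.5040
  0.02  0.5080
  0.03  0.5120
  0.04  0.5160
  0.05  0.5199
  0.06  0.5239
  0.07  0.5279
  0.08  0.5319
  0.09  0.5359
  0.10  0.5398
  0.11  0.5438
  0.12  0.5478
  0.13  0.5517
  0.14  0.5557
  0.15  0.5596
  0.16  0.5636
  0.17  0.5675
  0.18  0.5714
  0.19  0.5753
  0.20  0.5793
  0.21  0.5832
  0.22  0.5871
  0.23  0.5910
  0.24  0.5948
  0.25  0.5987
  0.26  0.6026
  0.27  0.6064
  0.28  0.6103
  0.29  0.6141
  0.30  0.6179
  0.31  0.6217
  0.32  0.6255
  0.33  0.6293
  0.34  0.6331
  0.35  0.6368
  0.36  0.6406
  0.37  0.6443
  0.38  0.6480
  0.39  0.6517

$47.70

T = 1.5;  σ√T = 0.3674
ln(S/K) + (r − q + σ²/2)T = ln(292/297) + (0.083 − 0.03 + 0.3²/2)·1.5 = -0.0170 + 0.1470 = 0.1300
d₁ = 0.1300 / 0.3674 = 0.3539 ⇒ 0.35
d₂ = d₁ − σ√T = 0.3539 − 0.3674 = -0.0135 ⇒ -0.01
e^(−qT) = e^(−0.03·1.5) = 0.9560;  e^(−rT) = e^(−0.083·1.5) = 0.8829
N(d₁) = N(0.35) = 0.6368;  N(d₂) = N(-0.01) = 0.4960
C = 292·0.9560·0.6368 − 297·0.8829·0.4960 = 177.7640 − 130.0618 = 47.7022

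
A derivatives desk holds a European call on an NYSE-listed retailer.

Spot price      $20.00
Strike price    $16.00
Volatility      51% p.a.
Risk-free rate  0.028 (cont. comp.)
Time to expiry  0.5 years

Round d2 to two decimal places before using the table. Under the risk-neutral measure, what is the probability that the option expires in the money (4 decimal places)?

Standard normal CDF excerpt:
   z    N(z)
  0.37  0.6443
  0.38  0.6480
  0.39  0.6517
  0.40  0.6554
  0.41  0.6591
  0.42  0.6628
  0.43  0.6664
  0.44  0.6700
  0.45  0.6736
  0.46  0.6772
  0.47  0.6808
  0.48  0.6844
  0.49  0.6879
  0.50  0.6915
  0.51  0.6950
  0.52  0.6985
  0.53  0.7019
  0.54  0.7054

σ√T = 0.51·√0.5 = 0.3606
ln(S/K) + (r + σ²/2)T = ln(20/16) + (0.028 + 0.51²/2)·0.5 = 0.2231 + 0.0790 = 0.3022
d₁ = 0.3022 / 0.3606 = 0.8379 which rounds to 0.84
d₂ = d₁ − σ√T = 0.8379 − 0.3606 = 0.4773 which rounds to 0.48
Risk-neutral Pr[S_T > K] = N(d₂) = N(0.48) = 0.6844

0.6844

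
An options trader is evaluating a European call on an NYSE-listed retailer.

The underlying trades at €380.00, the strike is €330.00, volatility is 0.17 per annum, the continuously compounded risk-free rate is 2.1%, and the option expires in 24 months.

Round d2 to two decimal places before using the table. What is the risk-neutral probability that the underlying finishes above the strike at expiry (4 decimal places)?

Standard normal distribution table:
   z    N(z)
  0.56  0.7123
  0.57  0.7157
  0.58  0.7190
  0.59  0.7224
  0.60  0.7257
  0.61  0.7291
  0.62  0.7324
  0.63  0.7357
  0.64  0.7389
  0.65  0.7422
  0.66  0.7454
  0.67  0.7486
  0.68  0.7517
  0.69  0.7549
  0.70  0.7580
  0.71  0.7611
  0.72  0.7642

σ√T = 0.17 × 1.4142 = 0.2404
d₁ = [ln(380/330) + (0.021 + 0.17²/2)·2] / 0.2404 = [0.1411 + 0.0709] / 0.2404 = 0.8817 ≈ 0.88
d₂ = d₁ − σ√T = 0.8817 − 0.2404 = 0.6413 ≈ 0.64
Pr(exercise) under Q = N(d₂) = 0.7389

0.7389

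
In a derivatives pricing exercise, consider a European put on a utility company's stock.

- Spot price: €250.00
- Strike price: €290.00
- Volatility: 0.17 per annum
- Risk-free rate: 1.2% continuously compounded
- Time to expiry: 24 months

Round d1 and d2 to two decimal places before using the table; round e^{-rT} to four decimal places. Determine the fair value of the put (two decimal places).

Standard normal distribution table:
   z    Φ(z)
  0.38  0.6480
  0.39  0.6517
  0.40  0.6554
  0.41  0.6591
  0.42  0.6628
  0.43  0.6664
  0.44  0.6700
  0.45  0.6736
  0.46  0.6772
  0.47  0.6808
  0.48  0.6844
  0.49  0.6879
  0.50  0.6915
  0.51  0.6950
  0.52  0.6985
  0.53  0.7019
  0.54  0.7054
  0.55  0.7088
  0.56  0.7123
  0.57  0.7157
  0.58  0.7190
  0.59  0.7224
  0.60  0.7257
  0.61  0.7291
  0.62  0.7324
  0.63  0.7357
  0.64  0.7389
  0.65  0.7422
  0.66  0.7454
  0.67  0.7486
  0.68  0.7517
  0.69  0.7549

€45.35

T = 2;  σ√T = 0.2404
d₁ = [ln(250/290) + (0.012 + 0.17²/2)·2] / 0.2404 = [-0.1484 + 0.0529] / 0.2404 = -0.3973 which rounds to -0.40
d₂ = d₁ − σ√T = -0.3973 − 0.2404 = -0.6377 which rounds to -0.64
exp(−rT) = exp(−0.012·2) = 0.9763
N(−d₂) = N(0.64) = 0.7389;  N(−d₁) = N(0.40) = 0.6554
P = 290·0.9763·0.7389 − 250·0.6554 = 209.2025 − 163.8500 = 45.3525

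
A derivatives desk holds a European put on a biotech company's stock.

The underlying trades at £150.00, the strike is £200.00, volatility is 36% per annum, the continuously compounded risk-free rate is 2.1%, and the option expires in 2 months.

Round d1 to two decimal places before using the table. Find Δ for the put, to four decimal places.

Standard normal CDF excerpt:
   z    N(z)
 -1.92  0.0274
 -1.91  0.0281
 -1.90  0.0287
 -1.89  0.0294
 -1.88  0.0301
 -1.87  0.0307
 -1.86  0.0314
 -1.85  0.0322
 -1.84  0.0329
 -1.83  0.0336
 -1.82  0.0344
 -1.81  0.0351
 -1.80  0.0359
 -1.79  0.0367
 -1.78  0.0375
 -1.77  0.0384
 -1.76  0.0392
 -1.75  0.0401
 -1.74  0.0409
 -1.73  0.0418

-0.9686

σ√T = 0.36 × 0.4082 = 0.1470
ln(S/K) + (r + σ²/2)T = ln(150/200) + (0.021 + 0.36²/2)·0.1667 = -0.2877 + 0.0143 = -0.2734
d₁ = -0.2734 / 0.1470 = -1.8601 ≈ -1.86
N(d₁) = N(-1.86) = 0.0314
Δ_put = N(d₁) − 1 = 0.0314 − 1 = -0.9686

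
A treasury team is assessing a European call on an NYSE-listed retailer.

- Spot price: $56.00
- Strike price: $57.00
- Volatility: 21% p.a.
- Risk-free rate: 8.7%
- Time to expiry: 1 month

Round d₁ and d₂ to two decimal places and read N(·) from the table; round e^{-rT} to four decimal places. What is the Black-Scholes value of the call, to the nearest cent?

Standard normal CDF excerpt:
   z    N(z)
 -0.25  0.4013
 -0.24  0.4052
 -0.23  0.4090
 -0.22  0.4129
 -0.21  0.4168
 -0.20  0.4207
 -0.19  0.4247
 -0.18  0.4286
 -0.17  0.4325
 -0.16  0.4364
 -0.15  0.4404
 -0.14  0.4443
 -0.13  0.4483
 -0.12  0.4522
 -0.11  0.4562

$1.07

T = 0.08333;  σ√T = 0.0606
ln(S/K) + (r + σ²/2)T = ln(56/57) + (0.087 + 0.21²/2)·0.08333 = -0.0177 + 0.0091 = -0.0086
d₁ = -0.0086 / 0.0606 = -0.1421 ≈ -0.14
d₂ = d₁ − σ√T = -0.1421 − 0.0606 = -0.2027 ≈ -0.20
exp(−rT) = exp(−0.087·0.08333) = 0.9928
C = 56·N(-0.14) − 57·0.9928·N(-0.20) = 56·0.4443 − 57·0.9928·0.4207 = 24.8808 − 23.8072 = 1.0736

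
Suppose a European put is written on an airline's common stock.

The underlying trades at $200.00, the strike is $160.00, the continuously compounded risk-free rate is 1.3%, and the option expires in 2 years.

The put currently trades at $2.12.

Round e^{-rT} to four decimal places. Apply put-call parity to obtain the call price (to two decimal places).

$46.23

e^(−rT) = e^(−0.013·2) = 0.9743
Put-call parity: C − P = S − K·e^(−rT) = 200 − 160·0.9743 = 200 − 155.8880 = 44.1120
C = P + (C − P) = 2.12 + (44.1120) = 46.2320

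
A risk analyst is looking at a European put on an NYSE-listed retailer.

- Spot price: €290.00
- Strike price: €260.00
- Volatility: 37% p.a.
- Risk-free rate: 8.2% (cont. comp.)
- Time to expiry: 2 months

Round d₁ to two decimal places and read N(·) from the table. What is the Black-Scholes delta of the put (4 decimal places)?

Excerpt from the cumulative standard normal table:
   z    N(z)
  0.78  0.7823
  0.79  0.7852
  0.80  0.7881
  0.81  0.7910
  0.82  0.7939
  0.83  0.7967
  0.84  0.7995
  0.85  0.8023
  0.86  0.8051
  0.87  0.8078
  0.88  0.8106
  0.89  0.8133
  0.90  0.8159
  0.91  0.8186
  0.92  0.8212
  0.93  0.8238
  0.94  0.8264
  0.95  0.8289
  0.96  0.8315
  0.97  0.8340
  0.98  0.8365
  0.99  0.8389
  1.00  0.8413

T = 0.1667;  σ√T = 0.1511
ln(S/K) + (r + σ²/2)T = ln(290/260) + (0.082 + 0.37²/2)·0.1667 = 0.1092 + 0.0251 = 0.1343
d₁ = 0.1343 / 0.1511 = 0.8889 ≈ 0.89
N(d₁) = N(0.89) = 0.8133
Δ_put = N(d₁) − 1 = 0.8133 − 1 = -0.1867

-0.1867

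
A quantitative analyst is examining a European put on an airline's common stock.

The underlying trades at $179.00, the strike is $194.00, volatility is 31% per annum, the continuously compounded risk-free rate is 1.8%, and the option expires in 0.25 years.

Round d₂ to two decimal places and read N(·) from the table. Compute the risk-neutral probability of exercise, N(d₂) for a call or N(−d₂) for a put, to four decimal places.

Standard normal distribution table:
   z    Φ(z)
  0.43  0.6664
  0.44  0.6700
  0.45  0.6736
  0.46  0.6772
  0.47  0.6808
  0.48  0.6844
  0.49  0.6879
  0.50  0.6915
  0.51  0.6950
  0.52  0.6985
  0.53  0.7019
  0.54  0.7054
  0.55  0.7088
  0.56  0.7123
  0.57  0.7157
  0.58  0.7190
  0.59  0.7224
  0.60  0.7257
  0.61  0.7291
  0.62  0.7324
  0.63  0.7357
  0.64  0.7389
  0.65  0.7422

σ√T = 0.31·√0.25 = 0.1550
d₁ = [ln(179/194) + (0.018 + 0.31²/2)·0.25] / 0.1550 = [-0.0805 + 0.0165] / 0.1550 = -0.4126 → -0.41
d₂ = d₁ − σ√T = -0.4126 − 0.1550 = -0.5676 → -0.57
Pr(exercise) under Q = N(−d₂) = N(0.57) = 0.7157

0.7157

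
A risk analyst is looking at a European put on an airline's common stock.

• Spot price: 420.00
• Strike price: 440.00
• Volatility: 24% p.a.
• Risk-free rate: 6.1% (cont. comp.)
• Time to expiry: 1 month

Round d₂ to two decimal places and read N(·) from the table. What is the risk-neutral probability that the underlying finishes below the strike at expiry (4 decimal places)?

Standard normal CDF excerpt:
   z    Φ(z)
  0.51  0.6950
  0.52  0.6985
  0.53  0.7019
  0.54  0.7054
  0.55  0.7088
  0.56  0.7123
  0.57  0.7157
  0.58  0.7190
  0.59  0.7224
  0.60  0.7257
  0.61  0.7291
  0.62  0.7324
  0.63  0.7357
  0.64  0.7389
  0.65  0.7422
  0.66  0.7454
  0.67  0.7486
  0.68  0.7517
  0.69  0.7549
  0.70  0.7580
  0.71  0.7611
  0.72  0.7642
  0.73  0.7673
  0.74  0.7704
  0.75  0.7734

T = 0.08333;  σ√T = 0.0693
d₁ = [ln(420/440) + (0.061 + 0.24²/2)·0.08333] / 0.0693 = [-0.0465 + 0.0075] / 0.0693 = -0.5634 ≈ -0.56
d₂ = d₁ − σ√T = -0.5634 − 0.0693 = -0.6327 ≈ -0.63
Pr(exercise) under Q = N(−d₂) = N(0.63) = 0.7357

0.7357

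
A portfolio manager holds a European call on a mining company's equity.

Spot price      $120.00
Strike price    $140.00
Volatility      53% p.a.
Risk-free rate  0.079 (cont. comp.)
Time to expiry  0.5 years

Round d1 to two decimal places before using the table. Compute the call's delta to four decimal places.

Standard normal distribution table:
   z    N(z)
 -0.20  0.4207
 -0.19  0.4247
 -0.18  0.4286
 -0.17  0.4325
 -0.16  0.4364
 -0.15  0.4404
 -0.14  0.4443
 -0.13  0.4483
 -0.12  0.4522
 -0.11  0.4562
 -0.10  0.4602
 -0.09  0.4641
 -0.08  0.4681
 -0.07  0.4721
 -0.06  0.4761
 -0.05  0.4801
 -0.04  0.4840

0.4522

σ√T = 0.53 × 0.7071 = 0.3748
d₁ = [ln(120/140) + (0.079 + 0.53²/2)·0.5] / 0.3748 = [-0.1542 + 0.1097] / 0.3748 = -0.1185 which rounds to -0.12
N(d₁) = N(-0.12) = 0.4522
Δ_call = N(d₁) = 0.4522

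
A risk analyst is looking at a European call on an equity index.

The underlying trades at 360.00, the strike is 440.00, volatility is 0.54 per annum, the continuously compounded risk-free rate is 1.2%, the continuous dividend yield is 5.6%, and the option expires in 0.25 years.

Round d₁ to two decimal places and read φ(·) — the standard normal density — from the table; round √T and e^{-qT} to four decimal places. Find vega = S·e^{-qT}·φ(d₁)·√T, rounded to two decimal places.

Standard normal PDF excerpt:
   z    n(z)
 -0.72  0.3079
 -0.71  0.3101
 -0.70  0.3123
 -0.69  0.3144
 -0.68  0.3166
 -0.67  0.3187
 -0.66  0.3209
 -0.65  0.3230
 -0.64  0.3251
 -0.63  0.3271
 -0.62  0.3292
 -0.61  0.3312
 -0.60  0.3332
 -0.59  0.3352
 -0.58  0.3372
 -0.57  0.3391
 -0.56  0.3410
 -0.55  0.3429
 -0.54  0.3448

57.33

σ√T = 0.54·√0.25 = 0.2700
ln(S/K) + (r − q + σ²/2)T = ln(360/440) + (0.012 − 0.056 + 0.54²/2)·0.25 = -0.2007 + 0.0255 = -0.1752
d₁ = -0.1752 / 0.2700 = -0.6490 which rounds to -0.65
√T = √0.25 = 0.5000
φ(d₁) = φ(-0.65) = 0.3230
exp(−qT) = exp(−0.056·0.25) = 0.9861
vega = S·exp(−qT)·φ(d₁)·√T = 360·0.9861·0.3230·0.5000 = 57.3319
(The put has the same vega.)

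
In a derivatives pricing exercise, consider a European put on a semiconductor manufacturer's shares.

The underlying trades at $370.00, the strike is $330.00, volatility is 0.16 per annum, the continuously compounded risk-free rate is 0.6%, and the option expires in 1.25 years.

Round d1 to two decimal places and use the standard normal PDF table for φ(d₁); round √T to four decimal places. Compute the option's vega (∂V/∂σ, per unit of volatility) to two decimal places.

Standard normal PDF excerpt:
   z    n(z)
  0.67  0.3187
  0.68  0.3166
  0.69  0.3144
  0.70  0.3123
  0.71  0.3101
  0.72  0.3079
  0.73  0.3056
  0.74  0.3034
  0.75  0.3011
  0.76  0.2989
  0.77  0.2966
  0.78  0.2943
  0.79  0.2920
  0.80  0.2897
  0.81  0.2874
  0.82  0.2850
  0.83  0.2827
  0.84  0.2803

σ√T = 0.16·√1.25 = 0.1789
d₁ = [ln(370/330) + (0.006 + 0.16²/2)·1.25] / 0.1789 = [0.1144 + 0.0235] / 0.1789 = 0.7709 → 0.77
√T = √1.25 = 1.1180
φ(d₁) = φ(0.77) = 0.2966
vega = S·φ(d₁)·√T = 370·0.2966·1.1180 = 122.6916

122.69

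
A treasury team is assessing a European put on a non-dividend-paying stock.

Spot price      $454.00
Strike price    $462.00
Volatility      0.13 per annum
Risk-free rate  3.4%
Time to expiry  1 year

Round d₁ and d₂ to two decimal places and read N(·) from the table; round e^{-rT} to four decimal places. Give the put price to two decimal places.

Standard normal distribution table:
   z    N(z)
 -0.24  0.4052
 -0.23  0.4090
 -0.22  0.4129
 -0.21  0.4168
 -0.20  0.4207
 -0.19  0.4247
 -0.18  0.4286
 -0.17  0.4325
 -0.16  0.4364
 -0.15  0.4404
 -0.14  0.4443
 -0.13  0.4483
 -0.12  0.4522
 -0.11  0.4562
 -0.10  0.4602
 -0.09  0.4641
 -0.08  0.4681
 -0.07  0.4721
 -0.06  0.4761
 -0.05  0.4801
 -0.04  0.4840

$19.80

σ√T = 0.13 × 1.0000 = 0.1300
ln(S/K) + (r + σ²/2)T = ln(454/462) + (0.034 + 0.13²/2)·1 = -0.0175 + 0.0425 = 0.0250
d₁ = 0.0250 / 0.1300 = 0.1922 ≈ 0.19
d₂ = d₁ − σ√T = 0.1922 − 0.1300 = 0.0622 ≈ 0.06
e^(−rT) = e^(−0.034·1) = 0.9666
N(−d₂) = N(-0.06) = 0.4761;  N(−d₁) = N(-0.19) = 0.4247
P = 462·0.9666·0.4761 − 454·0.4247 = 212.6116 − 192.8138 = 19.7978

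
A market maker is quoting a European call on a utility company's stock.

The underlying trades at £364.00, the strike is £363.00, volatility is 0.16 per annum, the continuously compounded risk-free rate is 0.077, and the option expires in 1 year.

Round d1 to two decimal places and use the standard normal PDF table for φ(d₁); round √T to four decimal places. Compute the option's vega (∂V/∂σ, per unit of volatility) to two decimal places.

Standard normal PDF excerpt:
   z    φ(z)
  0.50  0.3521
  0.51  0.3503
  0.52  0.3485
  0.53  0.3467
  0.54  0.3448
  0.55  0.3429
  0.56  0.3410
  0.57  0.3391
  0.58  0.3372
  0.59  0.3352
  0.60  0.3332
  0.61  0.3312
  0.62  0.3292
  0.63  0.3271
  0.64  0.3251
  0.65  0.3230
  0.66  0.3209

σ√T = 0.16 × 1.0000 = 0.1600
d₁ = [ln(364/363) + (0.077 + ½·0.16²)·1] / (σ√T) = (0.0028 + 0.0898) / 0.1600 = 0.5784 which rounds to 0.58
√T = √1 = 1.0000
φ(d₁) = φ(0.58) = 0.3372
vega = S·φ(d₁)·√T = 364·0.3372·1.0000 = 122.7408
(The put has the same vega.)

122.74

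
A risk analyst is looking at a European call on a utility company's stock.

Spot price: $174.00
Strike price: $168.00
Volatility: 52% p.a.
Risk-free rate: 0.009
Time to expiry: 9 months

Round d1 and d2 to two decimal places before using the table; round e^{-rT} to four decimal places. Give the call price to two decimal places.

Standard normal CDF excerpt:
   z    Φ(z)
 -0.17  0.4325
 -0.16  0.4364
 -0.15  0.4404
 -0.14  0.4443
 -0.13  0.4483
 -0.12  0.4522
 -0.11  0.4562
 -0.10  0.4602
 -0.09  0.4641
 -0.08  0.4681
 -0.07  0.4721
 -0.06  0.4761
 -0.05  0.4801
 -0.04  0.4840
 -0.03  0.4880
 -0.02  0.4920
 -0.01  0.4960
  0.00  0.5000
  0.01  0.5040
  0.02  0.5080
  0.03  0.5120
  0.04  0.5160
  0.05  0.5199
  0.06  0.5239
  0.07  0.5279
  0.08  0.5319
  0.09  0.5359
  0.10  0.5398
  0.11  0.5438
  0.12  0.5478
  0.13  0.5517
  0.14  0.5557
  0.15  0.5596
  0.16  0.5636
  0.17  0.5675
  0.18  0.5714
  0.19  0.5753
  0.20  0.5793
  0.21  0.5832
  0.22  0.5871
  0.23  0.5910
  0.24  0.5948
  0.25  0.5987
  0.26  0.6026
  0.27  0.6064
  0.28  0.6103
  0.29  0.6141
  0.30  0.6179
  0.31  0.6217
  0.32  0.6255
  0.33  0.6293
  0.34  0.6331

$34.03

σ√T = 0.52·√0.75 = 0.4503
d₁ = [ln(174/168) + (0.009 + 0.52²/2)·0.75] / 0.4503 = [0.0351 + 0.1082] / 0.4503 = 0.3181 ≈ 0.32
d₂ = d₁ − σ√T = 0.3181 − 0.4503 = -0.1323 ≈ -0.13
e^(−rT) = e^(−0.009·0.75) = 0.9933
C = 174·N(0.32) − 168·0.9933·N(-0.13) = 174·0.6255 − 168·0.9933·0.4483 = 108.8370 − 74.8098 = 34.0272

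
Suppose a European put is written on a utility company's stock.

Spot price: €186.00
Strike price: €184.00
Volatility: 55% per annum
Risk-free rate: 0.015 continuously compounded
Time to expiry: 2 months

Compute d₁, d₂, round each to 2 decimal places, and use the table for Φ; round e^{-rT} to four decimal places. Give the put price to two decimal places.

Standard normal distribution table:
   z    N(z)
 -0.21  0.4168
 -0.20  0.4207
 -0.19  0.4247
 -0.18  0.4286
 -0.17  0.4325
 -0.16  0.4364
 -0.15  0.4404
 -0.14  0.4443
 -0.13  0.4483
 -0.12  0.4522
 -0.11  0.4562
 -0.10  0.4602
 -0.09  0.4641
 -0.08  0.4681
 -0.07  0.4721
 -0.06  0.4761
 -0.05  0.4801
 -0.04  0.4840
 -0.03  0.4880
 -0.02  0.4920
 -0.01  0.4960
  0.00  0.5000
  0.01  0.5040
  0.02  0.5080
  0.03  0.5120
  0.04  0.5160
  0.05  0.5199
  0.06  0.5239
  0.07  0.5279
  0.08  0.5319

€14.98

σ√T = 0.55 × 0.4082 = 0.2245
d₁ = [ln(186/184) + (0.015 + 0.55²/2)·0.1667] / 0.2245 = [0.0108 + 0.0277] / 0.2245 = 0.1716 → 0.17
d₂ = d₁ − σ√T = 0.1716 − 0.2245 = -0.0530 → -0.05
e^(−rT) = e^(−0.015·0.1667) = 0.9975
N(−d₂) = N(0.05) = 0.5199;  N(−d₁) = N(-0.17) = 0.4325
P = 184·0.9975·0.5199 − 186·0.4325 = 95.4224 − 80.4450 = 14.9774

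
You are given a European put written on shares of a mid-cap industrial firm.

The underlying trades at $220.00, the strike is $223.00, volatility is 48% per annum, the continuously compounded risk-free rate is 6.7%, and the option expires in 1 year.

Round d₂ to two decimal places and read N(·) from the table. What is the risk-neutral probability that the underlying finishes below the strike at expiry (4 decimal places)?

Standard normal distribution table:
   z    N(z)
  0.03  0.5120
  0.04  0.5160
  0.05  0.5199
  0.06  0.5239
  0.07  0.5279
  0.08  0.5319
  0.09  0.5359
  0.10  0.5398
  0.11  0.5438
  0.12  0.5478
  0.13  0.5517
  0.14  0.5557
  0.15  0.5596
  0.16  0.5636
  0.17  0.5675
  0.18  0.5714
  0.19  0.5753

T = 1;  σ√T = 0.4800
ln(S/K) + (r + σ²/2)T = ln(220/223) + (0.067 + 0.48²/2)·1 = -0.0135 + 0.1822 = 0.1687
d₁ = 0.1687 / 0.4800 = 0.3514 → 0.35
d₂ = d₁ − σ√T = 0.3514 − 0.4800 = -0.1286 → -0.13
Risk-neutral Pr[S_T < K] = N(−d₂) = N(0.13) = 0.5517

0.5517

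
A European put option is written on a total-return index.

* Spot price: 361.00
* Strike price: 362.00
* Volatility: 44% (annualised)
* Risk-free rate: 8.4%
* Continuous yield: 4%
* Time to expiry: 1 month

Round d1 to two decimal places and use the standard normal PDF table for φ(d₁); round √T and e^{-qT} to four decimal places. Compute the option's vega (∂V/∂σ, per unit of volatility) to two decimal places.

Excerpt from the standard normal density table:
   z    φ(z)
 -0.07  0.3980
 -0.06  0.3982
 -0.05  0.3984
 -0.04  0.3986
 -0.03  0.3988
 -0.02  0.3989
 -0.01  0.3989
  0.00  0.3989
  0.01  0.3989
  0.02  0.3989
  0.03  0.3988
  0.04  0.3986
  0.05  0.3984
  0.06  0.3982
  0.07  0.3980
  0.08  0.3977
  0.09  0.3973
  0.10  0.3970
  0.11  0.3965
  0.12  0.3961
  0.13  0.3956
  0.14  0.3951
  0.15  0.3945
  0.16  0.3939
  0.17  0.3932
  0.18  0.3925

T = 0.08333;  σ√T = 0.1270
d₁ = [ln(361/362) + (0.084 − 0.04 + ½·0.44²)·0.08333] / (σ√T) = (-0.0028 + 0.0117) / 0.1270 = 0.0706 ≈ 0.07
√T = √0.08333 = 0.2887
φ(d₁) = φ(0.07) = 0.3980
exp(−qT) = exp(−0.04·0.08333) = 0.9967
vega = S·exp(−qT)·φ(d₁)·√T = 361·0.9967·0.3980·0.2887 = 41.3430

41.34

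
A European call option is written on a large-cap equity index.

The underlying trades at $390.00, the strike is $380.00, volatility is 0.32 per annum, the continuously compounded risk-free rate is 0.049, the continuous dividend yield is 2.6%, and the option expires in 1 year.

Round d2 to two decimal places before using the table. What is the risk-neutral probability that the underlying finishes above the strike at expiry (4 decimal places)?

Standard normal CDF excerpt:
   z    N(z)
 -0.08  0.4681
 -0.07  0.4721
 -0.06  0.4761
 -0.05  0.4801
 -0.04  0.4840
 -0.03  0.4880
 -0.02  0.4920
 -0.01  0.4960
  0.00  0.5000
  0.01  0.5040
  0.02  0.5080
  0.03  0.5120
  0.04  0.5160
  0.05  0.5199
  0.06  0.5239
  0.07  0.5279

T = 1;  σ√T = 0.3200
d₁ = [ln(390/380) + (0.049 − 0.026 + 0.32²/2)·1] / 0.3200 = [0.0260 + 0.0742] / 0.3200 = 0.3130 which rounds to 0.31
d₂ = d₁ − σ√T = 0.3130 − 0.3200 = -0.0070 which rounds to -0.01
Pr(exercise) under Q = N(d₂) = 0.4960

0.4960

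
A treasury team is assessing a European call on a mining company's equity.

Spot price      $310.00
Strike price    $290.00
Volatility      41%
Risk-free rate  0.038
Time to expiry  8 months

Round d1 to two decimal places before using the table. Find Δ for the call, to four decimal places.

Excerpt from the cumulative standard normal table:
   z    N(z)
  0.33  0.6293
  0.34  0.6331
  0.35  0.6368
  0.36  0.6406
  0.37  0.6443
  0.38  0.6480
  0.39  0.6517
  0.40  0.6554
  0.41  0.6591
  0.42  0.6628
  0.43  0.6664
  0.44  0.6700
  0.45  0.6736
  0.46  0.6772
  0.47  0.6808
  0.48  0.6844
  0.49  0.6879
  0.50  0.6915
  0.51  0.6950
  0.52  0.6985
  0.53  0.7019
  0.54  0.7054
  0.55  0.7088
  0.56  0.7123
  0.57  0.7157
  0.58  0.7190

0.6700

σ√T = 0.41 × 0.8165 = 0.3348
d₁ = [ln(310/290) + (0.038 + ½·0.41²)·0.6667] / (σ√T) = (0.0667 + 0.0814) / 0.3348 = 0.4423 → 0.44
N(d₁) = N(0.44) = 0.6700
Δ_call = N(d₁) = 0.6700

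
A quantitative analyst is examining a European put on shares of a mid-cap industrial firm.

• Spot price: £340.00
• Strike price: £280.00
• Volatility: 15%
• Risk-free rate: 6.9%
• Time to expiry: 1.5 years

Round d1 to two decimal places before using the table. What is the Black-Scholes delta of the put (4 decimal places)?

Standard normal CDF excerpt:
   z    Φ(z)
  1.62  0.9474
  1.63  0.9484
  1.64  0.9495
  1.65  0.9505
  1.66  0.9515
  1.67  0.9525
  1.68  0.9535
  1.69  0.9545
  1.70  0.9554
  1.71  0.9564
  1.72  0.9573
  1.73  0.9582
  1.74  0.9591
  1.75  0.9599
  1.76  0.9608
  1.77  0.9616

σ√T = 0.15 × 1.2247 = 0.1837
d₁ = [ln(340/280) + (0.069 + ½·0.15²)·1.5] / (σ√T) = (0.1942 + 0.1204) / 0.1837 = 1.7121 ≈ 1.71
N(d₁) = N(1.71) = 0.9564
Δ_put = N(d₁) − 1 = 0.9564 − 1 = -0.0436

-0.0436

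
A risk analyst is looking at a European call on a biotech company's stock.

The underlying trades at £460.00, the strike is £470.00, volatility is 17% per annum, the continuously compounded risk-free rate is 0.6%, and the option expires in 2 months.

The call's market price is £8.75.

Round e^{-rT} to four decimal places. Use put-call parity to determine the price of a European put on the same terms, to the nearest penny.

£18.28

e^(−rT) = e^(−0.006·0.1667) = 0.9990
Put-call parity: C − P = S − K·e^(−rT) = 460 − 470·0.9990 = 460 − 469.5300 = -9.5300
P = C − (C − P) = 8.75 − (-9.5300) = 18.2800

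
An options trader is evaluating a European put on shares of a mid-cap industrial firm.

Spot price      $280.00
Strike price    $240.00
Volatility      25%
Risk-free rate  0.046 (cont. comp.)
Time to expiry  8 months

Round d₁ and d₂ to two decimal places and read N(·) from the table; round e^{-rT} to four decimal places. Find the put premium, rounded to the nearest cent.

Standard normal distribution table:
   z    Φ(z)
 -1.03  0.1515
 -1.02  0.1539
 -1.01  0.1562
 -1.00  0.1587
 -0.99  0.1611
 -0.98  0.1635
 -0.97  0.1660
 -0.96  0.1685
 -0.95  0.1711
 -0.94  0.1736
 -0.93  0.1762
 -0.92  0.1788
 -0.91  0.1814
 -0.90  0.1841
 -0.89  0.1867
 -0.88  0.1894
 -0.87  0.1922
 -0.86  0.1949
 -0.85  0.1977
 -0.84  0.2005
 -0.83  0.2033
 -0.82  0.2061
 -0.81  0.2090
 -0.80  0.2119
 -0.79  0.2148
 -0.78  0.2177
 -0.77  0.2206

T = 0.6667;  σ√T = 0.2041
d₁ = [ln(280/240) + (0.046 + 0.25²/2)·0.6667] / 0.2041 = [0.1542 + 0.0515] / 0.2041 = 1.0075 ≈ 1.01
d₂ = d₁ − σ√T = 1.0075 − 0.2041 = 0.8034 ≈ 0.80
exp(−rT) = exp(−0.046·0.6667) = 0.9698
N(−d₂) = N(-0.80) = 0.2119;  N(−d₁) = N(-1.01) = 0.1562
P = 240·0.9698·0.2119 − 280·0.1562 = 49.3201 − 43.7360 = 5.5841

$5.58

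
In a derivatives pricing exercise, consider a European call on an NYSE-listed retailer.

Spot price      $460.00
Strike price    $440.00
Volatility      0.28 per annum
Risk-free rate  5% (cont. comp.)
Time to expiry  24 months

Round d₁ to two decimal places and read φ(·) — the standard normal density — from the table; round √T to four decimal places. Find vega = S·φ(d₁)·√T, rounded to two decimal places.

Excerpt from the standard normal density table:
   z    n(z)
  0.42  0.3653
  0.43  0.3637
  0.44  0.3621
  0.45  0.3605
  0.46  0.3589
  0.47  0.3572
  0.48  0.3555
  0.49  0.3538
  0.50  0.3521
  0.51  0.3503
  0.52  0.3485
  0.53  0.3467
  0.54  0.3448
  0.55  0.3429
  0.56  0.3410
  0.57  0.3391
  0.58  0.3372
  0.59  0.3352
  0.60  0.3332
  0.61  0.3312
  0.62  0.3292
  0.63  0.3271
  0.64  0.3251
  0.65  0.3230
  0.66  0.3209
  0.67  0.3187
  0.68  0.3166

221.83

σ√T = 0.28·√2 = 0.3960
d₁ = [ln(460/440) + (0.05 + 0.28²/2)·2] / 0.3960 = [0.0445 + 0.1784] / 0.3960 = 0.5628 → 0.56
√T = √2 = 1.4142
φ(d₁) = φ(0.56) = 0.3410
vega = S·φ(d₁)·√T = 460·0.3410·1.4142 = 221.8314
(Call and put vega coincide under Black-Scholes.)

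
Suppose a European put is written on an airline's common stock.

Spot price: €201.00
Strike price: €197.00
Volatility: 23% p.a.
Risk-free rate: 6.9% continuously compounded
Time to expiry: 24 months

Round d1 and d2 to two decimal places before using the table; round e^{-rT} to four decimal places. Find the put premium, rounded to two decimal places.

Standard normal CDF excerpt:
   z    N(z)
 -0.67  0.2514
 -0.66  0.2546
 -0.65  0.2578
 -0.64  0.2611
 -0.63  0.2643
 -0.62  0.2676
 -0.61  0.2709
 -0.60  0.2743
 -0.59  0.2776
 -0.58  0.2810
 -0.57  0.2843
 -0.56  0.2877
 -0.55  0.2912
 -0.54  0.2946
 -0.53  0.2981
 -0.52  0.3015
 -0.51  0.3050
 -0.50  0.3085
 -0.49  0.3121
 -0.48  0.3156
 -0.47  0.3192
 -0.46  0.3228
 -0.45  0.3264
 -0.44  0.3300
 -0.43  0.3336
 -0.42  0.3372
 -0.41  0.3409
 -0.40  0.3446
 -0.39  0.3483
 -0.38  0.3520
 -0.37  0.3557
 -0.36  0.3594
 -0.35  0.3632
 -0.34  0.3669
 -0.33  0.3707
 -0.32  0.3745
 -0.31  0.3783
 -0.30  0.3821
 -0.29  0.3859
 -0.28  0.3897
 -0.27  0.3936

σ√T = 0.23 × 1.4142 = 0.3253
d₁ = [ln(201/197) + (0.069 + 0.23²/2)·2] / 0.3253 = [0.0201 + 0.1909] / 0.3253 = 0.6487 ⇒ 0.65
d₂ = d₁ − σ√T = 0.6487 − 0.3253 = 0.3234 ⇒ 0.32
e^(−rT) = e^(−0.069·2) = 0.8711
P = 197·0.8711·N(-0.32) − 201·N(-0.65) = 197·0.8711·0.3745 − 201·0.2578 = 64.2667 − 51.8178 = 12.4489

€12.45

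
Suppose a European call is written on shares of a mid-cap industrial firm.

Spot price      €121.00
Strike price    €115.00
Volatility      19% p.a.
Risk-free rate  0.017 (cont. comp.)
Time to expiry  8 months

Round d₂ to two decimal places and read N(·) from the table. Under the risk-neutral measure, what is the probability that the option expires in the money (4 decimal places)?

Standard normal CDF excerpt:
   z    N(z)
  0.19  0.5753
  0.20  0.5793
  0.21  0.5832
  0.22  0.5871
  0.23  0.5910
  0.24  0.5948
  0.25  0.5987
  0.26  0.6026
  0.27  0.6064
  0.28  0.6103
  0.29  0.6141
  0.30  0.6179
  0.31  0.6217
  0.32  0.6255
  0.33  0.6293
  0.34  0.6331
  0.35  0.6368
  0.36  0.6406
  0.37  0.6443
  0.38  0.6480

T = 0.6667;  σ√T = 0.1551
d₁ = [ln(121/115) + (0.017 + 0.19²/2)·0.6667] / 0.1551 = [0.0509 + 0.0234] / 0.1551 = 0.4785 ≈ 0.48
d₂ = d₁ − σ√T = 0.4785 − 0.1551 = 0.3233 ≈ 0.32
Pr(exercise) under Q = N(d₂) = 0.6255

0.6255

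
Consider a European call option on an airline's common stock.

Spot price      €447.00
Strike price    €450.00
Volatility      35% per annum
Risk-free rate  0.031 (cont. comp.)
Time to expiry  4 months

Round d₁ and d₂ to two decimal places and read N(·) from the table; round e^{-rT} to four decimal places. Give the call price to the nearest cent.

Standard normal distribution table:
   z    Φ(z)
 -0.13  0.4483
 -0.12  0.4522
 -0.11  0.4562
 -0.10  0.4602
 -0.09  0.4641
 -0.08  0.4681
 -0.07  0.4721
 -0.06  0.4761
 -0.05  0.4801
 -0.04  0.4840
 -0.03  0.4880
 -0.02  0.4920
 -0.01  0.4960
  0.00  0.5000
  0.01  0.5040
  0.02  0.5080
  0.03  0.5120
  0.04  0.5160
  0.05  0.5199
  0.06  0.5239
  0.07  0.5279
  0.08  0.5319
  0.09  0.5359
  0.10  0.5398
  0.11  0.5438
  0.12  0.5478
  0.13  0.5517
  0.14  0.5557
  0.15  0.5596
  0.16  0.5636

€36.39

σ√T = 0.35·√0.3333 = 0.2021
ln(S/K) + (r + σ²/2)T = ln(447/450) + (0.031 + 0.35²/2)·0.3333 = -0.0067 + 0.0307 = 0.0241
d₁ = 0.0241 / 0.2021 = 0.1191 which rounds to 0.12
d₂ = d₁ − σ√T = 0.1191 − 0.2021 = -0.0830 which rounds to -0.08
exp(−rT) = exp(−0.031·0.3333) = 0.9897
C = 447·N(0.12) − 450·0.9897·N(-0.08) = 447·0.5478 − 450·0.9897·0.4681 = 244.8666 − 208.4754 = 36.3912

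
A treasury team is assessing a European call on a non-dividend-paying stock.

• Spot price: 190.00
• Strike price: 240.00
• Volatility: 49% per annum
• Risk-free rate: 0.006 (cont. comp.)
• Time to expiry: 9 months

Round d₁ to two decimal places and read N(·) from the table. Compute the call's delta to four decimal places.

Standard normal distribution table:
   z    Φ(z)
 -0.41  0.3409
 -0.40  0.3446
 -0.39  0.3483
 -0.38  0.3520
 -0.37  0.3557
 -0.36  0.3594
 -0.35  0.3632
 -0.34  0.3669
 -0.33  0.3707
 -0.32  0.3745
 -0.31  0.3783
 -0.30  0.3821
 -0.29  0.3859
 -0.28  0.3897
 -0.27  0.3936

0.3707

σ√T = 0.49·√0.75 = 0.4244
d₁ = [ln(190/240) + (0.006 + 0.49²/2)·0.75] / 0.4244 = [-0.2336 + 0.0945] / 0.4244 = -0.3277 ≈ -0.33
N(d₁) = N(-0.33) = 0.3707
Δ_call = N(d₁) = 0.3707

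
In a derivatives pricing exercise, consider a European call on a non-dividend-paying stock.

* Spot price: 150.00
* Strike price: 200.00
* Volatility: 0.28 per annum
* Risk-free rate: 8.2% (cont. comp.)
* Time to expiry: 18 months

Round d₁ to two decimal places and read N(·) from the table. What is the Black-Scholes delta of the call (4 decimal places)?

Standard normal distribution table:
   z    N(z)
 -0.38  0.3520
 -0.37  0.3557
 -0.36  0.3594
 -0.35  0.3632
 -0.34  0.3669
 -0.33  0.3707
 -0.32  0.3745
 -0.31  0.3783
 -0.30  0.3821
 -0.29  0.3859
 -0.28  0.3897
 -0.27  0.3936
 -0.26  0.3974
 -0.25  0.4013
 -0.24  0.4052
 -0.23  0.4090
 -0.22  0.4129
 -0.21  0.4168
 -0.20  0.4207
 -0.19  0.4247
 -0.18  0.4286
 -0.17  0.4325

T = 1.5;  σ√T = 0.3429
ln(S/K) + (r + σ²/2)T = ln(150/200) + (0.082 + 0.28²/2)·1.5 = -0.2877 + 0.1818 = -0.1059
d₁ = -0.1059 / 0.3429 = -0.3088 ⇒ -0.31
N(d₁) = N(-0.31) = 0.3783
Δ_call = N(d₁) = 0.3783

0.3783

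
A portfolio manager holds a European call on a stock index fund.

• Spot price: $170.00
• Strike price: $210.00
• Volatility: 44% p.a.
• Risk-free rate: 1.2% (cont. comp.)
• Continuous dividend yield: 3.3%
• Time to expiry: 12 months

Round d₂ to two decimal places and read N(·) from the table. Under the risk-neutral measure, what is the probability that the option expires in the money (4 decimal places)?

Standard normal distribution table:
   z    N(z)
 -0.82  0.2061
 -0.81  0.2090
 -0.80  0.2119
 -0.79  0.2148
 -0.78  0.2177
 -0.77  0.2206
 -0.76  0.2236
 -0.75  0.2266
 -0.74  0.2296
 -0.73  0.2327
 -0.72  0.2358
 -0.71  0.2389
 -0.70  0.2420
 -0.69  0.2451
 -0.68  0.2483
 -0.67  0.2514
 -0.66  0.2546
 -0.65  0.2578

T = 1;  σ√T = 0.4400
d₁ = [ln(170/210) + (0.012 − 0.033 + 0.44²/2)·1] / 0.4400 = [-0.2113 + 0.0758] / 0.4400 = -0.3080 → -0.31
d₂ = d₁ − σ√T = -0.3080 − 0.4400 = -0.7480 → -0.75
Pr(exercise) under Q = N(d₂) = 0.2266

0.2266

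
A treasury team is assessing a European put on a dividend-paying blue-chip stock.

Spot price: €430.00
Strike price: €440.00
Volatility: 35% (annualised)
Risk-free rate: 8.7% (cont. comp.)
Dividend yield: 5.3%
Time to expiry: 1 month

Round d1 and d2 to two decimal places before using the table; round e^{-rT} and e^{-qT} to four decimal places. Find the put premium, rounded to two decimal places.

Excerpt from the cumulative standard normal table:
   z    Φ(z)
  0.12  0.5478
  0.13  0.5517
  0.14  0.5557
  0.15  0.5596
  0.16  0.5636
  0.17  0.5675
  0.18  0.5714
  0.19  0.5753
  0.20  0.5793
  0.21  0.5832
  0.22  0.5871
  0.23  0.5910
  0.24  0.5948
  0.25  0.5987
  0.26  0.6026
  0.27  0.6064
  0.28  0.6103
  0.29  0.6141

€21.96

σ√T = 0.35 × 0.2887 = 0.1010
ln(S/K) + (r − q + σ²/2)T = ln(430/440) + (0.087 − 0.053 + 0.35²/2)·0.08333 = -0.0230 + 0.0079 = -0.0151
d₁ = -0.0151 / 0.1010 = -0.1490 ≈ -0.15
d₂ = d₁ − σ√T = -0.1490 − 0.1010 = -0.2500 ≈ -0.25
e^(−qT) = e^(−0.053·0.08333) = 0.9956;  e^(−rT) = e^(−0.087·0.08333) = 0.9928
N(−d₂) = N(0.25) = 0.5987;  N(−d₁) = N(0.15) = 0.5596
P = 440·0.9928·0.5987 − 430·0.9956·0.5596 = 261.5313 − 239.5692 = 21.9621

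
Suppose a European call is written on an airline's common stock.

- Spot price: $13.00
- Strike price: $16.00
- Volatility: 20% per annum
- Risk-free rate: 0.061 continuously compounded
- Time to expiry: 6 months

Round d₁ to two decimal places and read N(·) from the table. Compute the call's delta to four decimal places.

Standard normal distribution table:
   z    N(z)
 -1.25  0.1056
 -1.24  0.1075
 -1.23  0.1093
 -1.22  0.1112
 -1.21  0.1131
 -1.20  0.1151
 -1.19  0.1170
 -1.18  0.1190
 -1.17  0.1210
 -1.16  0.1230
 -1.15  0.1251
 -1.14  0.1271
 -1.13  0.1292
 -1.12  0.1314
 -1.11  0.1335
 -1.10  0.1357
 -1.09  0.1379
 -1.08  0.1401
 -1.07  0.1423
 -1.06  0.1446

σ√T = 0.2·√0.5 = 0.1414
d₁ = [ln(13/16) + (0.061 + 0.2²/2)·0.5] / 0.1414 = [-0.2076 + 0.0405] / 0.1414 = -1.1819 ≈ -1.18
N(d₁) = N(-1.18) = 0.1190
Δ_call = N(d₁) = 0.1190

0.1190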